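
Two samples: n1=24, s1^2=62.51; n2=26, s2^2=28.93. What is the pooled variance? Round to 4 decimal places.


sp^2 = ((n1-1)*s1^2 + (n2-1)*s2^2)/(n1+n2-2)
(n1-1)*s1^2 = 23 * 62.51 = 1437.73
(n2-1)*s2^2 = 25 * 28.93 = 723.25
numerator = 1437.73 + 723.25 = 2160.98
n1+n2-2 = 48
sp^2 = 2160.98 / 48 = 108049/2400 ≈ 45.020417

45.0204


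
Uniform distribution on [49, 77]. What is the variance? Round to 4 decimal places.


Var = (b-a)^2 / 12
(b-a)^2 = (77 - 49)^2 = 784
Var = 784/12 ≈ 65.333333

65.3333


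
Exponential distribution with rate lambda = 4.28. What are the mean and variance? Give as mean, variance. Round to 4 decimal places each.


mean = 1/lam, var = 1/lam^2
mean = 1 / 4.28 = 25/107 ≈ 0.233645
lam^2 = 4.28^2 = 18.3184
var = 1 / 18.3184 ≈ 0.054590

0.2336, 0.0546


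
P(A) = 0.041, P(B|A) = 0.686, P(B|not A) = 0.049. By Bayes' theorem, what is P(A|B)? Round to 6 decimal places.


P(A|B) = P(B|A)*P(A) / P(B), P(B) = P(B|A)*P(A) + P(B|not A)*P(not A)
P(B|A)*P(A) = 0.686 * 0.041 = 0.028126
P(B|not A)*P(not A) = 0.049 * 0.959 = 0.046991
P(B) = 0.028126 + 0.046991 = 0.075117
P(A|B) = 0.028126 / 0.075117 = 82/219 ≈ 0.37442922

0.374429


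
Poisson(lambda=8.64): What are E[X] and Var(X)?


E[X] = Var(X) = lambda = 8.64

8.64, 8.64


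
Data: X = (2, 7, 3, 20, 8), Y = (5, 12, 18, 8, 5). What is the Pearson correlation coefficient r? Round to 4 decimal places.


r = sum((xi-xbar)(yi-ybar)) / sqrt(sum((xi-xbar)^2) * sum((yi-ybar)^2))
n = 5, xbar = 40/5 = 8, ybar = 48/5 = 9.6
Sxy = sum((xi-xbar)(yi-ybar)) = -36
Sxx = sum((xi-xbar)^2) = 206
Syy = sum((yi-ybar)^2) = 121.2
sqrt(Sxx*Syy) ≈ 158.010126
r = Sxy / sqrt(Sxx*Syy) = -36 / 158.010126 ≈ -0.227833

-0.2278


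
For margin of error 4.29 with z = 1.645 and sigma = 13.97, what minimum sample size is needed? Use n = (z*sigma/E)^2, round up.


z*sigma/E = 1.645 * 13.97 / 4.29 = 41783/7800 ≈ 5.356795
(z*sigma/E)^2 ≈ 28.695251
round up: n = 29

29


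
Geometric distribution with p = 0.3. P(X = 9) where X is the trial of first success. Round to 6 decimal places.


P = (1-p)^(k-1) * p
(1-p)^(k-1) = 0.7^8 = 0.05764801
P = 0.05764801 * 0.3 ≈ 0.01729440

0.017294


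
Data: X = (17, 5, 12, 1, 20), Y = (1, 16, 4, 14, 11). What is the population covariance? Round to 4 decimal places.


Cov = (1/n)*sum((xi-xbar)(yi-ybar))
n = 5, xbar = 55/5 = 11, ybar = 46/5 = 9.2
sum((xi-xbar)(yi-ybar)) = -127
Cov = -127 / 5 = -25.4

-25.4000


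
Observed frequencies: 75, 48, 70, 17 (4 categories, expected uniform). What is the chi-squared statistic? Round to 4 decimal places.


chi2 = sum((O-E)^2/E), E = total/4
total = 210, E = 210/4 = 52.5
(75 - 52.5)^2 / 52.5 = 506.25 / 52.5 = 135/14 ≈ 9.642857
(48 - 52.5)^2 / 52.5 = 20.25 / 52.5 = 27/70 ≈ 0.385714
(70 - 52.5)^2 / 52.5 = 306.25 / 52.5 = 35/6 ≈ 5.833333
(17 - 52.5)^2 / 52.5 = 1260.25 / 52.5 = 5041/210 ≈ 24.004762
chi2 = 598/15 ≈ 39.866667

39.8667


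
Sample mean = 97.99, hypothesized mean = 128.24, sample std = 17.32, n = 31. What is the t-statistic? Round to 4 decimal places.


t = (xbar - mu0) / (s/sqrt(n))
xbar - mu0 = 97.99 - 128.24 = -30.25
sqrt(31) ≈ 5.56776436
s/sqrt(n) = 17.32 / 5.56776436 ≈ 3.11076383
t = -30.25 / 3.11076383 ≈ -9.724300

-9.7243


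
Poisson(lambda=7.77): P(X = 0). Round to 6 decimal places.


P = e^(-lam) * lam^k / k!
e^(-7.77) ≈ 0.0004222133
lam^k = 7.77^0 = 1
k! = 0! = 1
P = 0.0004222133 * 1 / 1 ≈ 0.000422

0.000422


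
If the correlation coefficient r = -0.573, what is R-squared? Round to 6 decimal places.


R^2 = r^2 = (-0.573)^2 = 0.328329

0.328329


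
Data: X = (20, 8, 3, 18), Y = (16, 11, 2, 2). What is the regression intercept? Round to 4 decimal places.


a = ybar - b*xbar, where b = sum((xi-xbar)(yi-ybar)) / sum((xi-xbar)^2)
n = 4, xbar = 49/4 = 12.25, ybar = 31/4 = 7.75
Sxy = sum((xi-xbar)(yi-ybar)) = 70.25
Sxx = sum((xi-xbar)^2) = 196.75
b = Sxy / Sxx = 281/787 ≈ 0.357052
a = 7.75 - 0.357052 * 12.25 = 2657/787 ≈ 3.376112

3.3761


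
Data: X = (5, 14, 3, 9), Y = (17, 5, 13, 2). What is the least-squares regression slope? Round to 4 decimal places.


b = sum((xi-xbar)(yi-ybar)) / sum((xi-xbar)^2)
n = 4, xbar = 31/4 = 7.75, ybar = 37/4 = 9.25
Sxy = sum((xi-xbar)(yi-ybar)) = -74.75
Sxx = sum((xi-xbar)^2) = 70.75
b = Sxy / Sxx = -299/283 ≈ -1.056537

-1.0565


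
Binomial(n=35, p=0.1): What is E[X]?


E[X] = n*p = 35 * 0.1 = 3.5

3.5


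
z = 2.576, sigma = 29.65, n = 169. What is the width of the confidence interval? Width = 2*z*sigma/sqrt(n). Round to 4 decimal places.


width = 2*z*sigma/sqrt(n)
2*z*sigma = 2 * 2.576 * 29.65 = 152.7568
sqrt(169) = 13
width = 152.7568 / 13 = 95473/8125 ≈ 11.750523

11.7505


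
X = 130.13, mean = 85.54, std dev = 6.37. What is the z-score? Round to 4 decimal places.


z = (X - mu) / sigma
X - mu = 130.13 - 85.54 = 44.59
z = 44.59 / 6.37 = 7

7.0000


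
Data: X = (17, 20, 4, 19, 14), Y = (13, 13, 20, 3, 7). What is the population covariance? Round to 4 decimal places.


Cov = (1/n)*sum((xi-xbar)(yi-ybar))
n = 5, xbar = 74/5 = 14.8, ybar = 56/5 = 11.2
sum((xi-xbar)(yi-ybar)) = -112.8
Cov = -112.8 / 5 = -22.56

-22.5600


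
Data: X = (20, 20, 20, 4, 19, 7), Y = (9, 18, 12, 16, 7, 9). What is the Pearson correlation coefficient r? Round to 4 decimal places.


r = sum((xi-xbar)(yi-ybar)) / sqrt(sum((xi-xbar)^2) * sum((yi-ybar)^2))
n = 6, xbar = 90/6 = 15, ybar = 71/6 ≈ 11.833333
Sxy = sum((xi-xbar)(yi-ybar)) = -25
Sxx = sum((xi-xbar)^2) = 276
Syy = sum((yi-ybar)^2) = 569/6 ≈ 94.833333
sqrt(Sxx*Syy) ≈ 161.783806
r = Sxy / sqrt(Sxx*Syy) = -25 / 161.783806 ≈ -0.154527

-0.1545


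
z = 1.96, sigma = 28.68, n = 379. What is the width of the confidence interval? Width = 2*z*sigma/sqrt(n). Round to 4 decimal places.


width = 2*z*sigma/sqrt(n)
2*z*sigma = 2 * 1.96 * 28.68 = 112.4256
sqrt(379) ≈ 19.467922
width = 112.4256 / 19.467922 ≈ 5.774915

5.7749


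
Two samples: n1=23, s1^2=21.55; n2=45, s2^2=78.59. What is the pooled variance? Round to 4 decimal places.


sp^2 = ((n1-1)*s1^2 + (n2-1)*s2^2)/(n1+n2-2)
(n1-1)*s1^2 = 22 * 21.55 = 474.1
(n2-1)*s2^2 = 44 * 78.59 = 3457.96
numerator = 474.1 + 3457.96 = 3932.06
n1+n2-2 = 66
sp^2 = 3932.06 / 66 = 17873/300 ≈ 59.576667

59.5767


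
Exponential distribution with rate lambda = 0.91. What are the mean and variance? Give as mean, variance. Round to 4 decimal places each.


mean = 1/lam, var = 1/lam^2
mean = 1 / 0.91 = 100/91 ≈ 1.098901
lam^2 = 0.91^2 = 0.8281
var = 1 / 0.8281 = 10000/8281 ≈ 1.207584

1.0989, 1.2076


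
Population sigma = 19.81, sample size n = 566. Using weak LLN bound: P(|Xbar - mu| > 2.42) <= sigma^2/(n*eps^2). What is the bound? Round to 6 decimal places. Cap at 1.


bound = min(1, sigma^2/(n*eps^2))
sigma^2 = 19.81^2 = 392.4361
n*eps^2 = 566 * 2.42^2 = 566 * 5.8564 = 3314.7224
sigma^2/(n*eps^2) = 392.4361 / 3314.7224 ≈ 0.11839184

0.118392


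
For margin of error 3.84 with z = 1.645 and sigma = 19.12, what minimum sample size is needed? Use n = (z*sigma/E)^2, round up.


z*sigma/E = 1.645 * 19.12 / 3.84 = 78631/9600 ≈ 8.190729
(z*sigma/E)^2 ≈ 67.088044
round up: n = 68

68


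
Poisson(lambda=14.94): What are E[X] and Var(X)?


E[X] = Var(X) = lambda = 14.94

14.94, 14.94


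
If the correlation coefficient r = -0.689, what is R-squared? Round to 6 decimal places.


R^2 = r^2 = (-0.689)^2 = 0.474721

0.474721


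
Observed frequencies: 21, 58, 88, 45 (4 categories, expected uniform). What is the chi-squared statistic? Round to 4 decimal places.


chi2 = sum((O-E)^2/E), E = total/4
total = 212, E = 212/4 = 53
(21 - 53)^2 / 53 = 1024 / 53 = 1024/53 ≈ 19.320755
(58 - 53)^2 / 53 = 25 / 53 = 25/53 ≈ 0.471698
(88 - 53)^2 / 53 = 1225 / 53 = 1225/53 ≈ 23.113208
(45 - 53)^2 / 53 = 64 / 53 = 64/53 ≈ 1.207547
chi2 = 2338/53 ≈ 44.113208

44.1132


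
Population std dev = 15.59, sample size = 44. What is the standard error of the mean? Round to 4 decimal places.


SE = sigma / sqrt(n)
sqrt(44) ≈ 6.633250
SE = 15.59 / 6.633250 ≈ 2.350281

2.3503


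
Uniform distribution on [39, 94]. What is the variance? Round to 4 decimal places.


Var = (b-a)^2 / 12
(b-a)^2 = (94 - 39)^2 = 3025
Var = 3025/12 ≈ 252.083333

252.0833


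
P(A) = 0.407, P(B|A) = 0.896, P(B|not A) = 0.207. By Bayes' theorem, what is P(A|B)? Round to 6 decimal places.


P(A|B) = P(B|A)*P(A) / P(B), P(B) = P(B|A)*P(A) + P(B|not A)*P(not A)
P(B|A)*P(A) = 0.896 * 0.407 = 0.364672
P(B|not A)*P(not A) = 0.207 * 0.593 = 0.122751
P(B) = 0.364672 + 0.122751 = 0.487423
P(A|B) = 0.364672 / 0.487423 ≈ 0.74816330

0.748163


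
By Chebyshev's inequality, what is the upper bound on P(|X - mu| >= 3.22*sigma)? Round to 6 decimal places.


P <= 1/k^2
k^2 = 3.22^2 = 10.3684
1/k^2 = 1 / 10.3684 ≈ 0.09644690

0.096447


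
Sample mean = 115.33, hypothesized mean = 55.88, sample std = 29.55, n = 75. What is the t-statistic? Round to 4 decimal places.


t = (xbar - mu0) / (s/sqrt(n))
xbar - mu0 = 115.33 - 55.88 = 59.45
sqrt(75) ≈ 8.66025404
s/sqrt(n) = 29.55 / 8.66025404 ≈ 3.41214009
t = 59.45 / 3.41214009 ≈ 17.423083

17.4231


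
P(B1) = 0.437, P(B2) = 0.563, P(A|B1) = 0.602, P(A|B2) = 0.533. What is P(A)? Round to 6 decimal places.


P(A) = P(A|B1)*P(B1) + P(A|B2)*P(B2)
P(A|B1)*P(B1) = 0.602 * 0.437 = 0.263074
P(A|B2)*P(B2) = 0.533 * 0.563 = 0.300079
P(A) = 0.263074 + 0.300079 = 0.563153

0.563153


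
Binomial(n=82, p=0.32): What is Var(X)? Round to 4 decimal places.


Var = n*p*(1-p) = 82 * 0.32 * 0.68 = 17.8432

17.8432


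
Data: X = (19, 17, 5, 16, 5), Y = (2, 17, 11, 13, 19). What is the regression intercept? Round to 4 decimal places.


a = ybar - b*xbar, where b = sum((xi-xbar)(yi-ybar)) / sum((xi-xbar)^2)
n = 5, xbar = 62/5 = 12.4, ybar = 62/5 = 12.4
Sxy = sum((xi-xbar)(yi-ybar)) = -83.8
Sxx = sum((xi-xbar)^2) = 187.2
b = Sxy / Sxx = -419/936 ≈ -0.447650
a = 12.4 - (-0.447650) * 12.4 = 8401/468 ≈ 17.950855

17.9509


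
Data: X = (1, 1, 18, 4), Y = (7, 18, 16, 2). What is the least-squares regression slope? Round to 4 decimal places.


b = sum((xi-xbar)(yi-ybar)) / sum((xi-xbar)^2)
n = 4, xbar = 24/4 = 6, ybar = 43/4 = 10.75
Sxy = sum((xi-xbar)(yi-ybar)) = 63
Sxx = sum((xi-xbar)^2) = 198
b = Sxy / Sxx = 7/22 ≈ 0.318182

0.3182


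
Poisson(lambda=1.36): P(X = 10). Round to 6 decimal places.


P = e^(-lam) * lam^k / k!
e^(-1.36) ≈ 0.2566608
lam^k = 1.36^10 ≈ 21.646570
k! = 10! = 3628800
P = 0.2566608 * 21.646570 / 3628800 ≈ 0.000002

0.000002


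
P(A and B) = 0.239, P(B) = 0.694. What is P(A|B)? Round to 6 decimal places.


P(A|B) = P(A and B) / P(B) = 0.239 / 0.694 = 239/694 ≈ 0.34438040

0.344380


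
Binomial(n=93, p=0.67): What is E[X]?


E[X] = n*p = 93 * 0.67 = 62.31

62.31


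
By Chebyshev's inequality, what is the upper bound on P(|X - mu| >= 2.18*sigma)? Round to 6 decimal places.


P <= 1/k^2
k^2 = 2.18^2 = 4.7524
1/k^2 = 1 / 4.7524 ≈ 0.21042000

0.210420


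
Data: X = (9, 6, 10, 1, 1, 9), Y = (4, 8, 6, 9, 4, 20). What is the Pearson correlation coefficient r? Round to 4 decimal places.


r = sum((xi-xbar)(yi-ybar)) / sqrt(sum((xi-xbar)^2) * sum((yi-ybar)^2))
n = 6, xbar = 36/6 = 6, ybar = 51/6 = 8.5
Sxy = sum((xi-xbar)(yi-ybar)) = 31
Sxx = sum((xi-xbar)^2) = 84
Syy = sum((yi-ybar)^2) = 179.5
sqrt(Sxx*Syy) ≈ 122.792508
r = Sxy / sqrt(Sxx*Syy) = 31 / 122.792508 ≈ 0.252458

0.2525


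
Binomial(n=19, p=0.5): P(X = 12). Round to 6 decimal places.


P = C(n,k) * p^k * (1-p)^(n-k)
C(19,12) = 50388
p^k = 0.5^12 = 1/4096 ≈ 0.0002441406
(1-p)^(n-k) = 0.5^7 = 0.0078125
P = 50388 * 0.0002441406 * 0.0078125 ≈ 0.096107

0.096107


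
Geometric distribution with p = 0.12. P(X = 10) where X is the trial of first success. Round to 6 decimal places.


P = (1-p)^(k-1) * p
(1-p)^(k-1) = 0.88^9 ≈ 0.3164784
P = 0.3164784 * 0.12 ≈ 0.03797741

0.037977


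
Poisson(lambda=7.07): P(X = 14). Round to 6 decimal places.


P = e^(-lam) * lam^k / k!
e^(-7.07) ≈ 0.0008502331
lam^k = 7.07^14 ≈ 779599933062.706877
k! = 14! = 87178291200
P = 0.0008502331 * 779599933062.706877 / 87178291200 ≈ 0.007603

0.007603


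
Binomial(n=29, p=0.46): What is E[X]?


E[X] = n*p = 29 * 0.46 = 13.34

13.34


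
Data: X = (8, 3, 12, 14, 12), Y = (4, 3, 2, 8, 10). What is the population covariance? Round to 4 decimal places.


Cov = (1/n)*sum((xi-xbar)(yi-ybar))
n = 5, xbar = 49/5 = 9.8, ybar = 27/5 = 5.4
sum((xi-xbar)(yi-ybar)) = 32.4
Cov = 32.4 / 5 = 6.48

6.4800


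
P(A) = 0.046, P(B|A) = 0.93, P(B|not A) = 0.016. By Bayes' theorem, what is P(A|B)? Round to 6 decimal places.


P(A|B) = P(B|A)*P(A) / P(B), P(B) = P(B|A)*P(A) + P(B|not A)*P(not A)
P(B|A)*P(A) = 0.93 * 0.046 = 0.04278
P(B|not A)*P(not A) = 0.016 * 0.954 = 0.015264
P(B) = 0.04278 + 0.015264 = 0.058044
P(A|B) = 0.04278 / 0.058044 = 3565/4837 ≈ 0.73702708

0.737027


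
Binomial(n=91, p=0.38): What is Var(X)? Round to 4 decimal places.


Var = n*p*(1-p) = 91 * 0.38 * 0.62 = 21.4396

21.4396


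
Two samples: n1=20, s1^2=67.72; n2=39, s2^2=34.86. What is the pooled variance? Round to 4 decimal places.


sp^2 = ((n1-1)*s1^2 + (n2-1)*s2^2)/(n1+n2-2)
(n1-1)*s1^2 = 19 * 67.72 = 1286.68
(n2-1)*s2^2 = 38 * 34.86 = 1324.68
numerator = 1286.68 + 1324.68 = 2611.36
n1+n2-2 = 57
sp^2 = 2611.36 / 57 = 3436/75 ≈ 45.813333

45.8133


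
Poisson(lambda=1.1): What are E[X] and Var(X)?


E[X] = Var(X) = lambda = 1.1

1.1, 1.1


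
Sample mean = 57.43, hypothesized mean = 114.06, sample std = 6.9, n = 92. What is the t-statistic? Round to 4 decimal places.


t = (xbar - mu0) / (s/sqrt(n))
xbar - mu0 = 57.43 - 114.06 = -56.63
sqrt(92) ≈ 9.59166305
s/sqrt(n) = 6.9 / 9.59166305 ≈ 0.71937473
t = -56.63 / 0.71937473 ≈ -78.721142

-78.7211


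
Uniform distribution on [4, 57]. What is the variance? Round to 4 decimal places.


Var = (b-a)^2 / 12
(b-a)^2 = (57 - 4)^2 = 2809
Var = 2809/12 ≈ 234.083333

234.0833


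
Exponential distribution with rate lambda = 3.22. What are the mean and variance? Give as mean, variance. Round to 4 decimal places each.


mean = 1/lam, var = 1/lam^2
mean = 1 / 3.22 = 50/161 ≈ 0.310559
lam^2 = 3.22^2 = 10.3684
var = 1 / 10.3684 ≈ 0.096447

0.3106, 0.0964


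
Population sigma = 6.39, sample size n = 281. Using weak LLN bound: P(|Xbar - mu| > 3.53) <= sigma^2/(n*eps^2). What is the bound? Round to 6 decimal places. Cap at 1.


bound = min(1, sigma^2/(n*eps^2))
sigma^2 = 6.39^2 = 40.8321
n*eps^2 = 281 * 3.53^2 = 281 * 12.4609 = 3501.5129
sigma^2/(n*eps^2) = 40.8321 / 3501.5129 ≈ 0.01166127

0.011661


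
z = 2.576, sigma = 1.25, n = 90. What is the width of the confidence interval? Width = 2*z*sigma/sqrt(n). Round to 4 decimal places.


width = 2*z*sigma/sqrt(n)
2*z*sigma = 2 * 2.576 * 1.25 = 6.44
sqrt(90) ≈ 9.486833
width = 6.44 / 9.486833 ≈ 0.678836

0.6788


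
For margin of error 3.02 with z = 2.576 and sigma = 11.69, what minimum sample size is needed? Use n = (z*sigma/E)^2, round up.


z*sigma/E = 2.576 * 11.69 / 3.02 ≈ 9.971338
(z*sigma/E)^2 ≈ 99.427576
round up: n = 100

100


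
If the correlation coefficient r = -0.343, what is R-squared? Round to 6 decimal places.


R^2 = r^2 = (-0.343)^2 = 0.117649

0.117649


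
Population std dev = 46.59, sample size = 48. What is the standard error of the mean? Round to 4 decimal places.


SE = sigma / sqrt(n)
sqrt(48) ≈ 6.928203
SE = 46.59 / 6.928203 ≈ 6.724687

6.7247


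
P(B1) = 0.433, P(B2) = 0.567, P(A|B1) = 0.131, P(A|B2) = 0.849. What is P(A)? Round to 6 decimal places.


P(A) = P(A|B1)*P(B1) + P(A|B2)*P(B2)
P(A|B1)*P(B1) = 0.131 * 0.433 = 0.056723
P(A|B2)*P(B2) = 0.849 * 0.567 = 0.481383
P(A) = 0.056723 + 0.481383 = 0.538106

0.538106


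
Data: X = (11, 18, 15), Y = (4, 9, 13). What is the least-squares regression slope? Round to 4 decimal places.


b = sum((xi-xbar)(yi-ybar)) / sum((xi-xbar)^2)
n = 3, xbar = 44/3 ≈ 14.666667, ybar = 26/3 ≈ 8.666667
Sxy = sum((xi-xbar)(yi-ybar)) = 59/3 ≈ 19.666667
Sxx = sum((xi-xbar)^2) = 74/3 ≈ 24.666667
b = Sxy / Sxx = 59/74 ≈ 0.797297

0.7973


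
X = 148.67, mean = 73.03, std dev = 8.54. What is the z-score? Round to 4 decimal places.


z = (X - mu) / sigma
X - mu = 148.67 - 73.03 = 75.64
z = 75.64 / 8.54 = 62/7 ≈ 8.857143

8.8571


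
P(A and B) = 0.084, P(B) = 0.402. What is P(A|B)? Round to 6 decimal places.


P(A|B) = P(A and B) / P(B) = 0.084 / 0.402 = 14/67 ≈ 0.20895522

0.208955


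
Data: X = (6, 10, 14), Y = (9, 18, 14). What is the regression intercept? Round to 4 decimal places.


a = ybar - b*xbar, where b = sum((xi-xbar)(yi-ybar)) / sum((xi-xbar)^2)
n = 3, xbar = 30/3 = 10, ybar = 41/3 ≈ 13.666667
Sxy = sum((xi-xbar)(yi-ybar)) = 20
Sxx = sum((xi-xbar)^2) = 32
b = Sxy / Sxx = 0.625
a = 13.666667 - 0.625 * 10 = 89/12 ≈ 7.416667

7.4167


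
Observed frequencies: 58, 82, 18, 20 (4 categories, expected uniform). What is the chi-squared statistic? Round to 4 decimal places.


chi2 = sum((O-E)^2/E), E = total/4
total = 178, E = 178/4 = 44.5
(58 - 44.5)^2 / 44.5 = 182.25 / 44.5 = 729/178 ≈ 4.095506
(82 - 44.5)^2 / 44.5 = 1406.25 / 44.5 = 5625/178 ≈ 31.601124
(18 - 44.5)^2 / 44.5 = 702.25 / 44.5 = 2809/178 ≈ 15.780899
(20 - 44.5)^2 / 44.5 = 600.25 / 44.5 = 2401/178 ≈ 13.488764
chi2 = 5782/89 ≈ 64.966292

64.9663


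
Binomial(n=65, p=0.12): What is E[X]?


E[X] = n*p = 65 * 0.12 = 7.8

7.8


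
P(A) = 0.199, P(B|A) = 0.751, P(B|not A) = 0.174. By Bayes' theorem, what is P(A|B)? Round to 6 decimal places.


P(A|B) = P(B|A)*P(A) / P(B), P(B) = P(B|A)*P(A) + P(B|not A)*P(not A)
P(B|A)*P(A) = 0.751 * 0.199 = 0.149449
P(B|not A)*P(not A) = 0.174 * 0.801 = 0.139374
P(B) = 0.149449 + 0.139374 = 0.288823
P(A|B) = 0.149449 / 0.288823 ≈ 0.51744148

0.517441


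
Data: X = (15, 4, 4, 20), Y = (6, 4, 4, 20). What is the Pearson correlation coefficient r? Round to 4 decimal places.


r = sum((xi-xbar)(yi-ybar)) / sqrt(sum((xi-xbar)^2) * sum((yi-ybar)^2))
n = 4, xbar = 43/4 = 10.75, ybar = 34/4 = 8.5
Sxy = sum((xi-xbar)(yi-ybar)) = 156.5
Sxx = sum((xi-xbar)^2) = 194.75
Syy = sum((yi-ybar)^2) = 179
sqrt(Sxx*Syy) ≈ 186.708998
r = Sxy / sqrt(Sxx*Syy) = 156.5 / 186.708998 ≈ 0.838203

0.8382


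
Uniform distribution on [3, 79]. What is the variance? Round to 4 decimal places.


Var = (b-a)^2 / 12
(b-a)^2 = (79 - 3)^2 = 5776
Var = 5776/12 ≈ 481.333333

481.3333


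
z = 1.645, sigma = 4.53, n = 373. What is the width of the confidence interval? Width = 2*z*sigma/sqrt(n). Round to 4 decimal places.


width = 2*z*sigma/sqrt(n)
2*z*sigma = 2 * 1.645 * 4.53 = 14.9037
sqrt(373) ≈ 19.313208
width = 14.9037 / 19.313208 ≈ 0.771684

0.7717


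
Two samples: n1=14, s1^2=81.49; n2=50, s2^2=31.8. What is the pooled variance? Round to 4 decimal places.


sp^2 = ((n1-1)*s1^2 + (n2-1)*s2^2)/(n1+n2-2)
(n1-1)*s1^2 = 13 * 81.49 = 1059.37
(n2-1)*s2^2 = 49 * 31.8 = 1558.2
numerator = 1059.37 + 1558.2 = 2617.57
n1+n2-2 = 62
sp^2 = 2617.57 / 62 = 261757/6200 ≈ 42.218871

42.2189


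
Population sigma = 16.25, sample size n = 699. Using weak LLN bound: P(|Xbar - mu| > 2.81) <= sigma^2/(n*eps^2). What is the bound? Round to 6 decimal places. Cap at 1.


bound = min(1, sigma^2/(n*eps^2))
sigma^2 = 16.25^2 = 264.0625
n*eps^2 = 699 * 2.81^2 = 699 * 7.8961 = 5519.3739
sigma^2/(n*eps^2) = 264.0625 / 5519.3739 ≈ 0.04784284

0.047843


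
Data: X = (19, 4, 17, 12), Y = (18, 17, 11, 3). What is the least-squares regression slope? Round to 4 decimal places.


b = sum((xi-xbar)(yi-ybar)) / sum((xi-xbar)^2)
n = 4, xbar = 52/4 = 13, ybar = 49/4 = 12.25
Sxy = sum((xi-xbar)(yi-ybar)) = -4
Sxx = sum((xi-xbar)^2) = 134
b = Sxy / Sxx = -2/67 ≈ -0.029851

-0.0299


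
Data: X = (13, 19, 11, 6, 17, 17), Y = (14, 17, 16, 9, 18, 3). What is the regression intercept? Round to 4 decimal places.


a = ybar - b*xbar, where b = sum((xi-xbar)(yi-ybar)) / sum((xi-xbar)^2)
n = 6, xbar = 83/6 ≈ 13.833333, ybar = 77/6 ≈ 12.833333
Sxy = sum((xi-xbar)(yi-ybar)) = 161/6 ≈ 26.833333
Sxx = sum((xi-xbar)^2) = 701/6 ≈ 116.833333
b = Sxy / Sxx = 161/701 ≈ 0.229672
a = 12.833333 - 0.229672 * 13.833333 = 6769/701 ≈ 9.656205

9.6562


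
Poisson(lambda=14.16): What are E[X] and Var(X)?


E[X] = Var(X) = lambda = 14.16

14.16, 14.16


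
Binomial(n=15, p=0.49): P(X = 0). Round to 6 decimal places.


P = C(n,k) * p^k * (1-p)^(n-k)
C(15,0) = 1
p^k = 0.49^0 = 1
(1-p)^(n-k) = 0.51^15 ≈ 0.00004107264
P = 1 * 1 * 0.00004107264 ≈ 0.000041

0.000041


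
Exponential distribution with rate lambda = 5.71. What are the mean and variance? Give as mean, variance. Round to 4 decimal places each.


mean = 1/lam, var = 1/lam^2
mean = 1 / 5.71 = 100/571 ≈ 0.175131
lam^2 = 5.71^2 = 32.6041
var = 1 / 32.6041 ≈ 0.030671

0.1751, 0.0307


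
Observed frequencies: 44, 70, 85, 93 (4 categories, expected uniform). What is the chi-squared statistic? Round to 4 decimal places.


chi2 = sum((O-E)^2/E), E = total/4
total = 292, E = 292/4 = 73
(44 - 73)^2 / 73 = 841 / 73 = 841/73 ≈ 11.520548
(70 - 73)^2 / 73 = 9 / 73 = 9/73 ≈ 0.123288
(85 - 73)^2 / 73 = 144 / 73 = 144/73 ≈ 1.972603
(93 - 73)^2 / 73 = 400 / 73 = 400/73 ≈ 5.479452
chi2 = 1394/73 ≈ 19.095890

19.0959


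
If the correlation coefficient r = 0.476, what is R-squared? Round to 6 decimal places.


R^2 = r^2 = (0.476)^2 = 0.226576

0.226576


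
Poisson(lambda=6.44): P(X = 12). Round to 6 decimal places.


P = e^(-lam) * lam^k / k!
e^(-6.44) ≈ 0.001596407
lam^k = 6.44^12 ≈ 5088976065.685426
k! = 12! = 479001600
P = 0.001596407 * 5088976065.685426 / 479001600 ≈ 0.016960

0.016960


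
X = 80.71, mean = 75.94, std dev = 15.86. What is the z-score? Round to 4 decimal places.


z = (X - mu) / sigma
X - mu = 80.71 - 75.94 = 4.77
z = 4.77 / 15.86 = 477/1586 ≈ 0.300757

0.3008


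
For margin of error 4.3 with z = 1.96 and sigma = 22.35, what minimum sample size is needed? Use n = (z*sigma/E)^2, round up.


z*sigma/E = 1.96 * 22.35 / 4.3 = 21903/2150 ≈ 10.187442
(z*sigma/E)^2 ≈ 103.783972
round up: n = 104

104


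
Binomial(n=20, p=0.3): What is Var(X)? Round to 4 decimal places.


Var = n*p*(1-p) = 20 * 0.3 * 0.7 = 4.2

4.2000


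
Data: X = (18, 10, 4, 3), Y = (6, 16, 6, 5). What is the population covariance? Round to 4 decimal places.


Cov = (1/n)*sum((xi-xbar)(yi-ybar))
n = 4, xbar = 35/4 = 8.75, ybar = 33/4 = 8.25
sum((xi-xbar)(yi-ybar)) = 18.25
Cov = 18.25 / 4 = 4.5625

4.5625


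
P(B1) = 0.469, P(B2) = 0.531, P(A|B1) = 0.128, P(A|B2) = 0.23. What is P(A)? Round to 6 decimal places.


P(A) = P(A|B1)*P(B1) + P(A|B2)*P(B2)
P(A|B1)*P(B1) = 0.128 * 0.469 = 0.060032
P(A|B2)*P(B2) = 0.23 * 0.531 = 0.12213
P(A) = 0.060032 + 0.12213 = 0.182162

0.182162


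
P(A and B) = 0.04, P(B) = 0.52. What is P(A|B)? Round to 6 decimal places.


P(A|B) = P(A and B) / P(B) = 0.04 / 0.52 = 1/13 ≈ 0.07692308

0.076923


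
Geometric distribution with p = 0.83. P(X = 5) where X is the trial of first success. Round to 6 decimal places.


P = (1-p)^(k-1) * p
(1-p)^(k-1) = 0.17^4 = 0.00083521
P = 0.00083521 * 0.83 = 0.0006932243

0.000693


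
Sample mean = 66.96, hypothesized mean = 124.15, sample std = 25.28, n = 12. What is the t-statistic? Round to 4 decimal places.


t = (xbar - mu0) / (s/sqrt(n))
xbar - mu0 = 66.96 - 124.15 = -57.19
sqrt(12) ≈ 3.46410162
s/sqrt(n) = 25.28 / 3.46410162 ≈ 7.29770740
t = -57.19 / 7.29770740 ≈ -7.836708

-7.8367


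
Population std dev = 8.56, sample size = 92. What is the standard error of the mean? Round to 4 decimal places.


SE = sigma / sqrt(n)
sqrt(92) ≈ 9.591663
SE = 8.56 / 9.591663 ≈ 0.892442

0.8924


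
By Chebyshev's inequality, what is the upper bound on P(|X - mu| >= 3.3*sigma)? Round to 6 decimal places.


P <= 1/k^2
k^2 = 3.3^2 = 10.89
1/k^2 = 1 / 10.89 = 100/1089 ≈ 0.09182736

0.091827


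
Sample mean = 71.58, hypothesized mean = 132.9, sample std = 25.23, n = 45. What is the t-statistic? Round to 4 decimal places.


t = (xbar - mu0) / (s/sqrt(n))
xbar - mu0 = 71.58 - 132.9 = -61.32
sqrt(45) ≈ 6.70820393
s/sqrt(n) = 25.23 / 6.70820393 ≈ 3.76106634
t = -61.32 / 3.76106634 ≈ -16.303887

-16.3039


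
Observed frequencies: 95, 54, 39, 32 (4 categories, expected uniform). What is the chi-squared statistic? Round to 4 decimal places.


chi2 = sum((O-E)^2/E), E = total/4
total = 220, E = 220/4 = 55
(95 - 55)^2 / 55 = 1600 / 55 = 320/11 ≈ 29.090909
(54 - 55)^2 / 55 = 1 / 55 = 1/55 ≈ 0.018182
(39 - 55)^2 / 55 = 256 / 55 = 256/55 ≈ 4.654545
(32 - 55)^2 / 55 = 529 / 55 = 529/55 ≈ 9.618182
chi2 = 2386/55 ≈ 43.381818

43.3818


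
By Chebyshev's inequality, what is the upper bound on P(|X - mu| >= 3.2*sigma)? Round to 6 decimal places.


P <= 1/k^2
k^2 = 3.2^2 = 10.24
1/k^2 = 1 / 10.24 = 0.09765625

0.097656


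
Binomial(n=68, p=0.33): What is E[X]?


E[X] = n*p = 68 * 0.33 = 22.44

22.44


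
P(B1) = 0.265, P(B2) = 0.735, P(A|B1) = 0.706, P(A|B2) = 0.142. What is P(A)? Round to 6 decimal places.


P(A) = P(A|B1)*P(B1) + P(A|B2)*P(B2)
P(A|B1)*P(B1) = 0.706 * 0.265 = 0.18709
P(A|B2)*P(B2) = 0.142 * 0.735 = 0.10437
P(A) = 0.18709 + 0.10437 = 0.29146

0.291460


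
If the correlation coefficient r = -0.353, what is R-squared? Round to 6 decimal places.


R^2 = r^2 = (-0.353)^2 = 0.124609

0.124609


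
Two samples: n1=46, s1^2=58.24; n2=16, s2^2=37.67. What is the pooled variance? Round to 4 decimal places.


sp^2 = ((n1-1)*s1^2 + (n2-1)*s2^2)/(n1+n2-2)
(n1-1)*s1^2 = 45 * 58.24 = 2620.8
(n2-1)*s2^2 = 15 * 37.67 = 565.05
numerator = 2620.8 + 565.05 = 3185.85
n1+n2-2 = 60
sp^2 = 3185.85 / 60 = 53.0975

53.0975


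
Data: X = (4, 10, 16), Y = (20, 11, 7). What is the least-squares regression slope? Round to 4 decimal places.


b = sum((xi-xbar)(yi-ybar)) / sum((xi-xbar)^2)
n = 3, xbar = 30/3 = 10, ybar = 38/3 ≈ 12.666667
Sxy = sum((xi-xbar)(yi-ybar)) = -78
Sxx = sum((xi-xbar)^2) = 72
b = Sxy / Sxx = -13/12 ≈ -1.083333

-1.0833


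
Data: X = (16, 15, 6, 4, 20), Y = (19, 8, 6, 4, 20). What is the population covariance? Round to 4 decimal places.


Cov = (1/n)*sum((xi-xbar)(yi-ybar))
n = 5, xbar = 61/5 = 12.2, ybar = 57/5 = 11.4
sum((xi-xbar)(yi-ybar)) = 180.6
Cov = 180.6 / 5 = 36.12

36.1200


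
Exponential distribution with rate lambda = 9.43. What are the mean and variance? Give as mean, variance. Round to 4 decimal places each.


mean = 1/lam, var = 1/lam^2
mean = 1 / 9.43 = 100/943 ≈ 0.106045
lam^2 = 9.43^2 = 88.9249
var = 1 / 88.9249 ≈ 0.011245

0.1060, 0.0112


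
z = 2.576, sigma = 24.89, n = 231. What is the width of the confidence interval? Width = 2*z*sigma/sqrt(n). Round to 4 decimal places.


width = 2*z*sigma/sqrt(n)
2*z*sigma = 2 * 2.576 * 24.89 = 128.23328
sqrt(231) ≈ 15.198684
width = 128.23328 / 15.198684 ≈ 8.437130

8.4371


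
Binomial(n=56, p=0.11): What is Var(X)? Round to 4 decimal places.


Var = n*p*(1-p) = 56 * 0.11 * 0.89 = 5.4824

5.4824


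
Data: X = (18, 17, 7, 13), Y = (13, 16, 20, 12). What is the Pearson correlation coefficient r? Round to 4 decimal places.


r = sum((xi-xbar)(yi-ybar)) / sqrt(sum((xi-xbar)^2) * sum((yi-ybar)^2))
n = 4, xbar = 55/4 = 13.75, ybar = 61/4 = 15.25
Sxy = sum((xi-xbar)(yi-ybar)) = -36.75
Sxx = sum((xi-xbar)^2) = 74.75
Syy = sum((yi-ybar)^2) = 38.75
sqrt(Sxx*Syy) ≈ 53.819722
r = Sxy / sqrt(Sxx*Syy) = -36.75 / 53.819722 ≈ -0.682835

-0.6828


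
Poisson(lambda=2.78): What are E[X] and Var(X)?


E[X] = Var(X) = lambda = 2.78

2.78, 2.78


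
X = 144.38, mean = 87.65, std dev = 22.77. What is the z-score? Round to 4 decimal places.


z = (X - mu) / sigma
X - mu = 144.38 - 87.65 = 56.73
z = 56.73 / 22.77 = 1891/759 ≈ 2.491436

2.4914


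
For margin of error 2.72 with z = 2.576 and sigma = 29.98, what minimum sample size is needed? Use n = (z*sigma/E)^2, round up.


z*sigma/E = 2.576 * 29.98 / 2.72 = 241339/8500 ≈ 28.392824
(z*sigma/E)^2 ≈ 806.152428
round up: n = 807

807


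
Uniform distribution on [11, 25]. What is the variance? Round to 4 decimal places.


Var = (b-a)^2 / 12
(b-a)^2 = (25 - 11)^2 = 196
Var = 196/12 ≈ 16.333333

16.3333


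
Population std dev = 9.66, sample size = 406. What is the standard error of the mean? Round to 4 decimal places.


SE = sigma / sqrt(n)
sqrt(406) ≈ 20.149442
SE = 9.66 / 20.149442 ≈ 0.479418

0.4794


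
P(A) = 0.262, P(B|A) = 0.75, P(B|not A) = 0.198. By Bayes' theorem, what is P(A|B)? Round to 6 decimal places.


P(A|B) = P(B|A)*P(A) / P(B), P(B) = P(B|A)*P(A) + P(B|not A)*P(not A)
P(B|A)*P(A) = 0.75 * 0.262 = 0.1965
P(B|not A)*P(not A) = 0.198 * 0.738 = 0.146124
P(B) = 0.1965 + 0.146124 = 0.342624
P(A|B) = 0.1965 / 0.342624 ≈ 0.57351499

0.573515


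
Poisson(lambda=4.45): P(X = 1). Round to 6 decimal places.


P = e^(-lam) * lam^k / k!
e^(-4.45) ≈ 0.01167857
lam^k = 4.45^1 = 4.45
k! = 1! = 1
P = 0.01167857 * 4.45 / 1 ≈ 0.051970

0.051970


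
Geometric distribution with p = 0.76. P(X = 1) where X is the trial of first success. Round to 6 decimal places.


P = (1-p)^(k-1) * p
(1-p)^(k-1) = 0.24^0 = 1
P = 1 * 0.76 = 0.76

0.760000


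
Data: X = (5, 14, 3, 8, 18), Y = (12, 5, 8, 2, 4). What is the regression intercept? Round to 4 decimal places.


a = ybar - b*xbar, where b = sum((xi-xbar)(yi-ybar)) / sum((xi-xbar)^2)
n = 5, xbar = 48/5 = 9.6, ybar = 31/5 = 6.2
Sxy = sum((xi-xbar)(yi-ybar)) = -55.6
Sxx = sum((xi-xbar)^2) = 157.2
b = Sxy / Sxx = -139/393 ≈ -0.353690
a = 6.2 - (-0.353690) * 9.6 = 1257/131 ≈ 9.595420

9.5954


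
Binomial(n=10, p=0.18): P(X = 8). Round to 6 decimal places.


P = C(n,k) * p^k * (1-p)^(n-k)
C(10,8) = 45
p^k = 0.18^8 ≈ 0.000001101996
(1-p)^(n-k) = 0.82^2 = 0.6724
P = 45 * 0.000001101996 * 0.6724 ≈ 0.000033

0.000033


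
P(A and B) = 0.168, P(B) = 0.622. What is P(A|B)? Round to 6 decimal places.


P(A|B) = P(A and B) / P(B) = 0.168 / 0.622 = 84/311 ≈ 0.27009646

0.270096


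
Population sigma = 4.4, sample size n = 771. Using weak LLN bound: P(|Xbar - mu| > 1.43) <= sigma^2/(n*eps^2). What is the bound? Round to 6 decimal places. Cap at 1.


bound = min(1, sigma^2/(n*eps^2))
sigma^2 = 4.4^2 = 19.36
n*eps^2 = 771 * 1.43^2 = 771 * 2.0449 = 1576.6179
sigma^2/(n*eps^2) = 19.36 / 1576.6179 ≈ 0.01227945

0.012279


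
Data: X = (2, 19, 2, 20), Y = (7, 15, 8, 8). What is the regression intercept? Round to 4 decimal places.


a = ybar - b*xbar, where b = sum((xi-xbar)(yi-ybar)) / sum((xi-xbar)^2)
n = 4, xbar = 43/4 = 10.75, ybar = 38/4 = 9.5
Sxy = sum((xi-xbar)(yi-ybar)) = 66.5
Sxx = sum((xi-xbar)^2) = 306.75
b = Sxy / Sxx = 266/1227 ≈ 0.216789
a = 9.5 - 0.216789 * 10.75 = 8797/1227 ≈ 7.169519

7.1695


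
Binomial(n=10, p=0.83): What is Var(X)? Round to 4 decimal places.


Var = n*p*(1-p) = 10 * 0.83 * 0.17 = 1.411

1.4110


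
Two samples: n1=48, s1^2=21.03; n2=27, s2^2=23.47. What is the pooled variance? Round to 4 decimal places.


sp^2 = ((n1-1)*s1^2 + (n2-1)*s2^2)/(n1+n2-2)
(n1-1)*s1^2 = 47 * 21.03 = 988.41
(n2-1)*s2^2 = 26 * 23.47 = 610.22
numerator = 988.41 + 610.22 = 1598.63
n1+n2-2 = 73
sp^2 = 1598.63 / 73 = 159863/7300 ≈ 21.899041

21.8990


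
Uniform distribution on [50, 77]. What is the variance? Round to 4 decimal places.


Var = (b-a)^2 / 12
(b-a)^2 = (77 - 50)^2 = 729
Var = 729/12 = 60.75

60.7500


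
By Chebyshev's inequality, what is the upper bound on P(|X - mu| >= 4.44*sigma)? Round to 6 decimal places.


P <= 1/k^2
k^2 = 4.44^2 = 19.7136
1/k^2 = 1 / 19.7136 ≈ 0.05072640

0.050726


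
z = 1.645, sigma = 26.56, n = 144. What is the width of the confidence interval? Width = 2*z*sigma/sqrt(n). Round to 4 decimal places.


width = 2*z*sigma/sqrt(n)
2*z*sigma = 2 * 1.645 * 26.56 = 87.3824
sqrt(144) = 12
width = 87.3824 / 12 = 27307/3750 ≈ 7.281867

7.2819


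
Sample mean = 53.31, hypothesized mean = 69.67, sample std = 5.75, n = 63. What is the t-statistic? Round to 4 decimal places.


t = (xbar - mu0) / (s/sqrt(n))
xbar - mu0 = 53.31 - 69.67 = -16.36
sqrt(63) ≈ 7.93725393
s/sqrt(n) = 5.75 / 7.93725393 ≈ 0.72443191
t = -16.36 / 0.72443191 ≈ -22.583213

-22.5832


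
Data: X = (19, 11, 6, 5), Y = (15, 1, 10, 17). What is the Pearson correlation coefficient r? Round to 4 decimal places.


r = sum((xi-xbar)(yi-ybar)) / sqrt(sum((xi-xbar)^2) * sum((yi-ybar)^2))
n = 4, xbar = 41/4 = 10.25, ybar = 43/4 = 10.75
Sxy = sum((xi-xbar)(yi-ybar)) = 0.25
Sxx = sum((xi-xbar)^2) = 122.75
Syy = sum((yi-ybar)^2) = 152.75
sqrt(Sxx*Syy) ≈ 136.930868
r = Sxy / sqrt(Sxx*Syy) = 0.25 / 136.930868 ≈ 0.001826

0.0018


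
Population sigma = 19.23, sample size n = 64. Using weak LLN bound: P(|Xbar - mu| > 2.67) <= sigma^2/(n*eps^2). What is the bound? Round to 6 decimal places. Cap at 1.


bound = min(1, sigma^2/(n*eps^2))
sigma^2 = 19.23^2 = 369.7929
n*eps^2 = 64 * 2.67^2 = 64 * 7.1289 = 456.2496
sigma^2/(n*eps^2) = 369.7929 / 456.2496 ≈ 0.81050570

0.810506


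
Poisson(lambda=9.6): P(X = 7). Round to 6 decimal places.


P = e^(-lam) * lam^k / k!
e^(-9.6) ≈ 0.00006772874
lam^k = 9.6^7 ≈ 7514474.781082
k! = 7! = 5040
P = 0.00006772874 * 7514474.781082 / 5040 ≈ 0.100981

0.100981


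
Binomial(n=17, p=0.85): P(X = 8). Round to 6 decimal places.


P = C(n,k) * p^k * (1-p)^(n-k)
C(17,8) = 24310
p^k = 0.85^8 ≈ 0.2724905
(1-p)^(n-k) = 0.15^9 ≈ 0.00000003844336
P = 24310 * 0.2724905 * 0.00000003844336 ≈ 0.000255

0.000255


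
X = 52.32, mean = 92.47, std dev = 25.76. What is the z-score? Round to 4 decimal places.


z = (X - mu) / sigma
X - mu = 52.32 - 92.47 = -40.15
z = -40.15 / 25.76 = -4015/2576 ≈ -1.558618

-1.5586


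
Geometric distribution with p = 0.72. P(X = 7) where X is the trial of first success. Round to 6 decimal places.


P = (1-p)^(k-1) * p
(1-p)^(k-1) = 0.28^6 ≈ 0.0004818903
P = 0.0004818903 * 0.72 ≈ 0.0003469610

0.000347


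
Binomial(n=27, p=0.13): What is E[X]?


E[X] = n*p = 27 * 0.13 = 3.51

3.51


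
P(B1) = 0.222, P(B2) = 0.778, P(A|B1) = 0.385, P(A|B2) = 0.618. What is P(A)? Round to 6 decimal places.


P(A) = P(A|B1)*P(B1) + P(A|B2)*P(B2)
P(A|B1)*P(B1) = 0.385 * 0.222 = 0.08547
P(A|B2)*P(B2) = 0.618 * 0.778 = 0.480804
P(A) = 0.08547 + 0.480804 = 0.566274

0.566274


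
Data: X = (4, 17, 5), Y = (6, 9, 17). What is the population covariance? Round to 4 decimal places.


Cov = (1/n)*sum((xi-xbar)(yi-ybar))
n = 3, xbar = 26/3 ≈ 8.666667, ybar = 32/3 ≈ 10.666667
sum((xi-xbar)(yi-ybar)) = -46/3 ≈ -15.333333
Cov = -15.333333 / 3 = -46/9 ≈ -5.111111

-5.1111


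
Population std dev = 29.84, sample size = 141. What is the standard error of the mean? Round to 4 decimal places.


SE = sigma / sqrt(n)
sqrt(141) ≈ 11.874342
SE = 29.84 / 11.874342 ≈ 2.512981

2.5130


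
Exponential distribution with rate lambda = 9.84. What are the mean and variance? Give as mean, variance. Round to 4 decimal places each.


mean = 1/lam, var = 1/lam^2
mean = 1 / 9.84 = 25/246 ≈ 0.101626
lam^2 = 9.84^2 = 96.8256
var = 1 / 96.8256 ≈ 0.010328

0.1016, 0.0103


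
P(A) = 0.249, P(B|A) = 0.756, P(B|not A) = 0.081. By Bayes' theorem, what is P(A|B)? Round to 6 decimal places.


P(A|B) = P(B|A)*P(A) / P(B), P(B) = P(B|A)*P(A) + P(B|not A)*P(not A)
P(B|A)*P(A) = 0.756 * 0.249 = 0.188244
P(B|not A)*P(not A) = 0.081 * 0.751 = 0.060831
P(B) = 0.188244 + 0.060831 = 0.249075
P(A|B) = 0.188244 / 0.249075 = 2324/3075 ≈ 0.75577236

0.755772


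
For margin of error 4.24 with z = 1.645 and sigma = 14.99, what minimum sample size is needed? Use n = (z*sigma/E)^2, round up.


z*sigma/E = 1.645 * 14.99 / 4.24 ≈ 5.815696
(z*sigma/E)^2 ≈ 33.822317
round up: n = 34

34


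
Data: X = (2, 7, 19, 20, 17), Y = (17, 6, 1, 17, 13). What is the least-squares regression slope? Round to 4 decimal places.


b = sum((xi-xbar)(yi-ybar)) / sum((xi-xbar)^2)
n = 5, xbar = 65/5 = 13, ybar = 54/5 = 10.8
Sxy = sum((xi-xbar)(yi-ybar)) = -46
Sxx = sum((xi-xbar)^2) = 258
b = Sxy / Sxx = -23/129 ≈ -0.178295

-0.1783


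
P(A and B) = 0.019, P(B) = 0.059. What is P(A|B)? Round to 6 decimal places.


P(A|B) = P(A and B) / P(B) = 0.019 / 0.059 = 19/59 ≈ 0.32203390

0.322034


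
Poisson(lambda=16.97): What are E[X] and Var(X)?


E[X] = Var(X) = lambda = 16.97

16.97, 16.97


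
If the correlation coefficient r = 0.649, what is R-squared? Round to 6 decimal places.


R^2 = r^2 = (0.649)^2 = 0.421201

0.421201


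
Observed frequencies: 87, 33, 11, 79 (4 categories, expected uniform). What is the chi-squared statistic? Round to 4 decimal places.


chi2 = sum((O-E)^2/E), E = total/4
total = 210, E = 210/4 = 52.5
(87 - 52.5)^2 / 52.5 = 1190.25 / 52.5 = 1587/70 ≈ 22.671429
(33 - 52.5)^2 / 52.5 = 380.25 / 52.5 = 507/70 ≈ 7.242857
(11 - 52.5)^2 / 52.5 = 1722.25 / 52.5 = 6889/210 ≈ 32.804762
(79 - 52.5)^2 / 52.5 = 702.25 / 52.5 = 2809/210 ≈ 13.376190
chi2 = 1598/21 ≈ 76.095238

76.0952


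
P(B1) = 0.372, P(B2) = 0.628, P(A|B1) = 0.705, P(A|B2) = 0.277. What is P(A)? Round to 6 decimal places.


P(A) = P(A|B1)*P(B1) + P(A|B2)*P(B2)
P(A|B1)*P(B1) = 0.705 * 0.372 = 0.26226
P(A|B2)*P(B2) = 0.277 * 0.628 = 0.173956
P(A) = 0.26226 + 0.173956 = 0.436216

0.436216


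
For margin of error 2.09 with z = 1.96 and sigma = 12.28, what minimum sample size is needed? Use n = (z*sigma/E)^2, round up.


z*sigma/E = 1.96 * 12.28 / 2.09 = 60172/5225 ≈ 11.516172
(z*sigma/E)^2 ≈ 132.622223
round up: n = 133

133


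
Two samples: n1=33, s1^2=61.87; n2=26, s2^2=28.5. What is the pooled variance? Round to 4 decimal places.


sp^2 = ((n1-1)*s1^2 + (n2-1)*s2^2)/(n1+n2-2)
(n1-1)*s1^2 = 32 * 61.87 = 1979.84
(n2-1)*s2^2 = 25 * 28.5 = 712.5
numerator = 1979.84 + 712.5 = 2692.34
n1+n2-2 = 57
sp^2 = 2692.34 / 57 = 134617/2850 ≈ 47.234035

47.2340


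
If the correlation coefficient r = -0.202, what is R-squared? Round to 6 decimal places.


R^2 = r^2 = (-0.202)^2 = 0.040804

0.040804


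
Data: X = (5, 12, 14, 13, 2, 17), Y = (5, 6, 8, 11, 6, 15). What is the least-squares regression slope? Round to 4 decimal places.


b = sum((xi-xbar)(yi-ybar)) / sum((xi-xbar)^2)
n = 6, xbar = 63/6 = 10.5, ybar = 51/6 = 8.5
Sxy = sum((xi-xbar)(yi-ybar)) = 83.5
Sxx = sum((xi-xbar)^2) = 165.5
b = Sxy / Sxx = 167/331 ≈ 0.504532

0.5045


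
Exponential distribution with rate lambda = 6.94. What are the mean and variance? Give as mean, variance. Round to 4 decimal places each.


mean = 1/lam, var = 1/lam^2
mean = 1 / 6.94 = 50/347 ≈ 0.144092
lam^2 = 6.94^2 = 48.1636
var = 1 / 48.1636 ≈ 0.020763

0.1441, 0.0208


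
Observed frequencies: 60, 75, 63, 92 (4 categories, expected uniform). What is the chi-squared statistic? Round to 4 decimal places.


chi2 = sum((O-E)^2/E), E = total/4
total = 290, E = 290/4 = 72.5
(60 - 72.5)^2 / 72.5 = 156.25 / 72.5 = 125/58 ≈ 2.155172
(75 - 72.5)^2 / 72.5 = 6.25 / 72.5 = 5/58 ≈ 0.086207
(63 - 72.5)^2 / 72.5 = 90.25 / 72.5 = 361/290 ≈ 1.244828
(92 - 72.5)^2 / 72.5 = 380.25 / 72.5 = 1521/290 ≈ 5.244828
chi2 = 1266/145 ≈ 8.731034

8.7310


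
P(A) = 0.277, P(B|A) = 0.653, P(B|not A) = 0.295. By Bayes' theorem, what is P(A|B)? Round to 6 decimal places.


P(A|B) = P(B|A)*P(A) / P(B), P(B) = P(B|A)*P(A) + P(B|not A)*P(not A)
P(B|A)*P(A) = 0.653 * 0.277 = 0.180881
P(B|not A)*P(not A) = 0.295 * 0.723 = 0.213285
P(B) = 0.180881 + 0.213285 = 0.394166
P(A|B) = 0.180881 / 0.394166 ≈ 0.45889549

0.458895


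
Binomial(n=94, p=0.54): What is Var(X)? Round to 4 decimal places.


Var = n*p*(1-p) = 94 * 0.54 * 0.46 = 23.3496

23.3496


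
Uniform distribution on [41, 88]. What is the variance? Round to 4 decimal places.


Var = (b-a)^2 / 12
(b-a)^2 = (88 - 41)^2 = 2209
Var = 2209/12 ≈ 184.083333

184.0833
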